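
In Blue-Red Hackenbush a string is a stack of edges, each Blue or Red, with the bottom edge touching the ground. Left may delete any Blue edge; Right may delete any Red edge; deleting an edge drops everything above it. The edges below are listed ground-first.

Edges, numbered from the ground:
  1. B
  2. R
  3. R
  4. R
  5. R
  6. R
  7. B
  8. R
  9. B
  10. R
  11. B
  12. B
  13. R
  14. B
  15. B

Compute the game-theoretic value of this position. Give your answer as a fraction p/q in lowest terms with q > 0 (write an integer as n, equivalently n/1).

695/16384

Prefix values for B R R R R R B R B R B B R B B via {L|R} + simplicity:
val(B) = { 0 | — } => 1
val(BR) = { 0 | 1 } => 1/2
val(BRR) = { 0 | 1/2, 1 } => 1/4
val(BRRR) = { 0 | 1/4, 1/2, 1 } => 1/8
val(BRRRR) = { 0 | 1/8, 1/4, 1/2, 1 } => 1/16
val(BRRRRR) = { 0 | 1/16, 1/8, 1/4, 1/2, 1 } => 1/32
val(BRRRRRB) = { 0, 1/32 | 1/16, 1/8, 1/4, 1/2, 1 } => 3/64
val(BRRRRRBR) = { 0, 1/32 | 3/64, 1/16, 1/8, 1/4, 1/2, 1 } => 5/128
val(BRRRRRBRB) = { 0, 1/32, 5/128 | 3/64, 1/16, 1/8, 1/4, 1/2, 1 } => 11/256
val(BRRRRRBRBR) = { 0, 1/32, 5/128 | 11/256, 3/64, 1/16, 1/8, 1/4, 1/2, 1 } => 21/512
val(BRRRRRBRBRB) = { 0, 1/32, 5/128, 21/512 | 11/256, 3/64, 1/16, 1/8, 1/4, 1/2, 1 } => 43/1024
val(BRRRRRBRBRBB) = { 0, 1/32, 5/128, 21/512, 43/1024 | 11/256, 3/64, 1/16, 1/8, 1/4, 1/2, 1 } => 87/2048
val(BRRRRRBRBRBBR) = { 0, 1/32, 5/128, 21/512, 43/1024 | 87/2048, 11/256, 3/64, 1/16, 1/8, 1/4, 1/2, 1 } => 173/4096
val(BRRRRRBRBRBBRB) = { 0, 1/32, 5/128, 21/512, 43/1024, 173/4096 | 87/2048, 11/256, 3/64, 1/16, 1/8, 1/4, 1/2, 1 } => 347/8192
val(BRRRRRBRBRBBRBB) = { 0, 1/32, 5/128, 21/512, 43/1024, 173/4096, 347/8192 | 87/2048, 11/256, 3/64, 1/16, 1/8, 1/4, 1/2, 1 } => 695/16384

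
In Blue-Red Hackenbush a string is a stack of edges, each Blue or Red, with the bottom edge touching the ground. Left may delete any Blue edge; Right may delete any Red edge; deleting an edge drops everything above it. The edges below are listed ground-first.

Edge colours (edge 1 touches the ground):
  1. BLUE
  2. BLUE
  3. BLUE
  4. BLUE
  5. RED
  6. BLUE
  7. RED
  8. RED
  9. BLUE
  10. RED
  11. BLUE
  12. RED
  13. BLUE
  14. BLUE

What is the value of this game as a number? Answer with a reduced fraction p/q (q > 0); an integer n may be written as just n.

step 1: add BLUE to get B; options L={ 0 } R={ (no moves) } gives 1
step 2: add BLUE to get BB; options L={ 0, 1 } R={ (no moves) } gives 2
step 3: add BLUE to get BBB; options L={ 0, 1, 2 } R={ (no moves) } gives 3
step 4: add BLUE to get BBBB; options L={ 0, 1, 2, 3 } R={ (no moves) } gives 4
step 5: add RED to get BBBBR; options L={ 0, 1, 2, 3 } R={ 4 } gives 7/2
step 6: add BLUE to get BBBBRB; options L={ 0, 1, 2, 3, 7/2 } R={ 4 } gives 15/4
step 7: add RED to get BBBBRBR; options L={ 0, 1, 2, 3, 7/2 } R={ 15/4, 4 } gives 29/8
step 8: add RED to get BBBBRBRR; options L={ 0, 1, 2, 3, 7/2 } R={ 29/8, 15/4, 4 } gives 57/16
step 9: add BLUE to get BBBBRBRRB; options L={ 0, 1, 2, 3, 7/2, 57/16 } R={ 29/8, 15/4, 4 } gives 115/32
step 10: add RED to get BBBBRBRRBR; options L={ 0, 1, 2, 3, 7/2, 57/16 } R={ 115/32, 29/8, 15/4, 4 } gives 229/64
step 11: add BLUE to get BBBBRBRRBRB; options L={ 0, 1, 2, 3, 7/2, 57/16, 229/64 } R={ 115/32, 29/8, 15/4, 4 } gives 459/128
step 12: add RED to get BBBBRBRRBRBR; options L={ 0, 1, 2, 3, 7/2, 57/16, 229/64 } R={ 459/128, 115/32, 29/8, 15/4, 4 } gives 917/256
step 13: add BLUE to get BBBBRBRRBRBRB; options L={ 0, 1, 2, 3, 7/2, 57/16, 229/64, 917/256 } R={ 459/128, 115/32, 29/8, 15/4, 4 } gives 1835/512
step 14: add BLUE to get BBBBRBRRBRBRBB; options L={ 0, 1, 2, 3, 7/2, 57/16, 229/64, 917/256, 1835/512 } R={ 459/128, 115/32, 29/8, 15/4, 4 } gives 3671/1024

3671/1024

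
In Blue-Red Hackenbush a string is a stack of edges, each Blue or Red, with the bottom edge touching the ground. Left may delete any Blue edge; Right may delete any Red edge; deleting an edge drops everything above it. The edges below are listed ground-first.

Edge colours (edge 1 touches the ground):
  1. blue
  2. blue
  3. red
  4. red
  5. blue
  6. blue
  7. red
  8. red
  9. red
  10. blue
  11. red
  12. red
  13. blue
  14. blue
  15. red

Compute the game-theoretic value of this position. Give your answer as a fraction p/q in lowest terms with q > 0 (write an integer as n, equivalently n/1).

11341/8192

Prefix values for blue blue red red blue blue red red red blue red red blue blue red via {L|R} + simplicity:
v_1 [b]  L=[0]  R=[∅]  so 1
v_2 [bb]  L=[0; 1]  R=[∅]  so 2
v_3 [bbr]  L=[0; 1]  R=[2]  so 3/2
v_4 [bbrr]  L=[0; 1]  R=[3/2; 2]  so 5/4
v_5 [bbrrb]  L=[0; 1; 5/4]  R=[3/2; 2]  so 11/8
v_6 [bbrrbb]  L=[0; 1; 5/4; 11/8]  R=[3/2; 2]  so 23/16
v_7 [bbrrbbr]  L=[0; 1; 5/4; 11/8]  R=[23/16; 3/2; 2]  so 45/32
v_8 [bbrrbbrr]  L=[0; 1; 5/4; 11/8]  R=[45/32; 23/16; 3/2; 2]  so 89/64
v_9 [bbrrbbrrr]  L=[0; 1; 5/4; 11/8]  R=[89/64; 45/32; 23/16; 3/2; 2]  so 177/128
v_10 [bbrrbbrrrb]  L=[0; 1; 5/4; 11/8; 177/128]  R=[89/64; 45/32; 23/16; 3/2; 2]  so 355/256
v_11 [bbrrbbrrrbr]  L=[0; 1; 5/4; 11/8; 177/128]  R=[355/256; 89/64; 45/32; 23/16; 3/2; 2]  so 709/512
v_12 [bbrrbbrrrbrr]  L=[0; 1; 5/4; 11/8; 177/128]  R=[709/512; 355/256; 89/64; 45/32; 23/16; 3/2; 2]  so 1417/1024
v_13 [bbrrbbrrrbrrb]  L=[0; 1; 5/4; 11/8; 177/128; 1417/1024]  R=[709/512; 355/256; 89/64; 45/32; 23/16; 3/2; 2]  so 2835/2048
v_14 [bbrrbbrrrbrrbb]  L=[0; 1; 5/4; 11/8; 177/128; 1417/1024; 2835/2048]  R=[709/512; 355/256; 89/64; 45/32; 23/16; 3/2; 2]  so 5671/4096
v_15 [bbrrbbrrrbrrbbr]  L=[0; 1; 5/4; 11/8; 177/128; 1417/1024; 2835/2048]  R=[5671/4096; 709/512; 355/256; 89/64; 45/32; 23/16; 3/2; 2]  so 11341/8192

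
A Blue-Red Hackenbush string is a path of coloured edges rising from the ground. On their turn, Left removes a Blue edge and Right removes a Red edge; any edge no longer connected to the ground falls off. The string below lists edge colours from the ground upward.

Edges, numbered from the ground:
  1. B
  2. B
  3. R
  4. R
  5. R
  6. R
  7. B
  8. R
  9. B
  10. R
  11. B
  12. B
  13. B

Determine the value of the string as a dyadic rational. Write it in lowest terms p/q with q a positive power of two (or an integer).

2223/2048

Recurse on prefixes of the 13-edge string B B R R R R B R B R B B B:
B: Left { 0 }, Right { (no moves) } so simplest 1
BB: Left { 0; 1 }, Right { (no moves) } so simplest 2
BBR: Left { 0; 1 }, Right { 2 } so simplest 3/2
BBRR: Left { 0; 1 }, Right { 3/2; 2 } so simplest 5/4
BBRRR: Left { 0; 1 }, Right { 5/4; 3/2; 2 } so simplest 9/8
BBRRRR: Left { 0; 1 }, Right { 9/8; 5/4; 3/2; 2 } so simplest 17/16
BBRRRRB: Left { 0; 1; 17/16 }, Right { 9/8; 5/4; 3/2; 2 } so simplest 35/32
BBRRRRBR: Left { 0; 1; 17/16 }, Right { 35/32; 9/8; 5/4; 3/2; 2 } so simplest 69/64
BBRRRRBRB: Left { 0; 1; 17/16; 69/64 }, Right { 35/32; 9/8; 5/4; 3/2; 2 } so simplest 139/128
BBRRRRBRBR: Left { 0; 1; 17/16; 69/64 }, Right { 139/128; 35/32; 9/8; 5/4; 3/2; 2 } so simplest 277/256
BBRRRRBRBRB: Left { 0; 1; 17/16; 69/64; 277/256 }, Right { 139/128; 35/32; 9/8; 5/4; 3/2; 2 } so simplest 555/512
BBRRRRBRBRBB: Left { 0; 1; 17/16; 69/64; 277/256; 555/512 }, Right { 139/128; 35/32; 9/8; 5/4; 3/2; 2 } so simplest 1111/1024
BBRRRRBRBRBBB: Left { 0; 1; 17/16; 69/64; 277/256; 555/512; 1111/1024 }, Right { 139/128; 35/32; 9/8; 5/4; 3/2; 2 } so simplest 2223/2048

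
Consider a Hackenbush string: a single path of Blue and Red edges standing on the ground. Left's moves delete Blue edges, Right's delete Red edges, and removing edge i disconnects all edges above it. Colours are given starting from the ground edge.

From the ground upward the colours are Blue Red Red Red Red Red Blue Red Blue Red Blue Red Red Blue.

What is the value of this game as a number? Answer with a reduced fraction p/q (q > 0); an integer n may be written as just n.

339/8192

Build value(s[:k]) for k = 1..14, string s = Blue Red Red Red Red Red Blue Red Blue Red Blue Red Red Blue.
edge 1 of 14 (Blue): { 0 | (no moves) } ⇒ 1
edge 2 of 14 (Red): { 0 | 1 } ⇒ 1/2
edge 3 of 14 (Red): { 0 | 1/2, 1 } ⇒ 1/4
edge 4 of 14 (Red): { 0 | 1/4, 1/2, 1 } ⇒ 1/8
edge 5 of 14 (Red): { 0 | 1/8, 1/4, 1/2, 1 } ⇒ 1/16
edge 6 of 14 (Red): { 0 | 1/16, 1/8, 1/4, 1/2, 1 } ⇒ 1/32
edge 7 of 14 (Blue): { 0, 1/32 | 1/16, 1/8, 1/4, 1/2, 1 } ⇒ 3/64
edge 8 of 14 (Red): { 0, 1/32 | 3/64, 1/16, 1/8, 1/4, 1/2, 1 } ⇒ 5/128
edge 9 of 14 (Blue): { 0, 1/32, 5/128 | 3/64, 1/16, 1/8, 1/4, 1/2, 1 } ⇒ 11/256
edge 10 of 14 (Red): { 0, 1/32, 5/128 | 11/256, 3/64, 1/16, 1/8, 1/4, 1/2, 1 } ⇒ 21/512
edge 11 of 14 (Blue): { 0, 1/32, 5/128, 21/512 | 11/256, 3/64, 1/16, 1/8, 1/4, 1/2, 1 } ⇒ 43/1024
edge 12 of 14 (Red): { 0, 1/32, 5/128, 21/512 | 43/1024, 11/256, 3/64, 1/16, 1/8, 1/4, 1/2, 1 } ⇒ 85/2048
edge 13 of 14 (Red): { 0, 1/32, 5/128, 21/512 | 85/2048, 43/1024, 11/256, 3/64, 1/16, 1/8, 1/4, 1/2, 1 } ⇒ 169/4096
edge 14 of 14 (Blue): { 0, 1/32, 5/128, 21/512, 169/4096 | 85/2048, 43/1024, 11/256, 3/64, 1/16, 1/8, 1/4, 1/2, 1 } ⇒ 339/8192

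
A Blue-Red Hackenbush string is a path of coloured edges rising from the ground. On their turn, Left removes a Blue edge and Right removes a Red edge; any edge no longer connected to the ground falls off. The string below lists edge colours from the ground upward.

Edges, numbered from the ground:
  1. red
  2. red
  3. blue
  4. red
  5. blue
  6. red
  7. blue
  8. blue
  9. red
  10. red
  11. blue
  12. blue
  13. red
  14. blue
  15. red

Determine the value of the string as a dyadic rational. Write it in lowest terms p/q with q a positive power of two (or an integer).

g(r) = { ∅ | 0 } => -1
g(rr) = { ∅ | -1,0 } => -2
g(rrb) = { -2 | -1,0 } => -3/2
g(rrbr) = { -2 | -3/2,-1,0 } => -7/4
g(rrbrb) = { -2,-7/4 | -3/2,-1,0 } => -13/8
g(rrbrbr) = { -2,-7/4 | -13/8,-3/2,-1,0 } => -27/16
g(rrbrbrb) = { -2,-7/4,-27/16 | -13/8,-3/2,-1,0 } => -53/32
g(rrbrbrbb) = { -2,-7/4,-27/16,-53/32 | -13/8,-3/2,-1,0 } => -105/64
g(rrbrbrbbr) = { -2,-7/4,-27/16,-53/32 | -105/64,-13/8,-3/2,-1,0 } => -211/128
g(rrbrbrbbrr) = { -2,-7/4,-27/16,-53/32 | -211/128,-105/64,-13/8,-3/2,-1,0 } => -423/256
g(rrbrbrbbrrb) = { -2,-7/4,-27/16,-53/32,-423/256 | -211/128,-105/64,-13/8,-3/2,-1,0 } => -845/512
g(rrbrbrbbrrbb) = { -2,-7/4,-27/16,-53/32,-423/256,-845/512 | -211/128,-105/64,-13/8,-3/2,-1,0 } => -1689/1024
g(rrbrbrbbrrbbr) = { -2,-7/4,-27/16,-53/32,-423/256,-845/512 | -1689/1024,-211/128,-105/64,-13/8,-3/2,-1,0 } => -3379/2048
g(rrbrbrbbrrbbrb) = { -2,-7/4,-27/16,-53/32,-423/256,-845/512,-3379/2048 | -1689/1024,-211/128,-105/64,-13/8,-3/2,-1,0 } => -6757/4096
g(rrbrbrbbrrbbrbr) = { -2,-7/4,-27/16,-53/32,-423/256,-845/512,-3379/2048 | -6757/4096,-1689/1024,-211/128,-105/64,-13/8,-3/2,-1,0 } => -13515/8192

-13515/8192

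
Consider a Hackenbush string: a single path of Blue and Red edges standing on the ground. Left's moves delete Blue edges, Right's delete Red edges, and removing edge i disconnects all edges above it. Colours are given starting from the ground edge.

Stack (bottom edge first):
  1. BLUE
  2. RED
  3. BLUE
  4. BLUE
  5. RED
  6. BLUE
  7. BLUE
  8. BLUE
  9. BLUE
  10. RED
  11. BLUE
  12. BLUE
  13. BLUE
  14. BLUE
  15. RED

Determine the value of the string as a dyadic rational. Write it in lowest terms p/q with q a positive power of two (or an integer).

step 1: add BLUE to get B; options L={ 0 } R={ ∅ } gives 1
step 2: add RED to get BR; options L={ 0 } R={ 1 } gives 1/2
step 3: add BLUE to get BRB; options L={ 0,1/2 } R={ 1 } gives 3/4
step 4: add BLUE to get BRBB; options L={ 0,1/2,3/4 } R={ 1 } gives 7/8
step 5: add RED to get BRBBR; options L={ 0,1/2,3/4 } R={ 7/8,1 } gives 13/16
step 6: add BLUE to get BRBBRB; options L={ 0,1/2,3/4,13/16 } R={ 7/8,1 } gives 27/32
step 7: add BLUE to get BRBBRBB; options L={ 0,1/2,3/4,13/16,27/32 } R={ 7/8,1 } gives 55/64
step 8: add BLUE to get BRBBRBBB; options L={ 0,1/2,3/4,13/16,27/32,55/64 } R={ 7/8,1 } gives 111/128
step 9: add BLUE to get BRBBRBBBB; options L={ 0,1/2,3/4,13/16,27/32,55/64,111/128 } R={ 7/8,1 } gives 223/256
step 10: add RED to get BRBBRBBBBR; options L={ 0,1/2,3/4,13/16,27/32,55/64,111/128 } R={ 223/256,7/8,1 } gives 445/512
step 11: add BLUE to get BRBBRBBBBRB; options L={ 0,1/2,3/4,13/16,27/32,55/64,111/128,445/512 } R={ 223/256,7/8,1 } gives 891/1024
step 12: add BLUE to get BRBBRBBBBRBB; options L={ 0,1/2,3/4,13/16,27/32,55/64,111/128,445/512,891/1024 } R={ 223/256,7/8,1 } gives 1783/2048
step 13: add BLUE to get BRBBRBBBBRBBB; options L={ 0,1/2,3/4,13/16,27/32,55/64,111/128,445/512,891/1024,1783/2048 } R={ 223/256,7/8,1 } gives 3567/4096
step 14: add BLUE to get BRBBRBBBBRBBBB; options L={ 0,1/2,3/4,13/16,27/32,55/64,111/128,445/512,891/1024,1783/2048,3567/4096 } R={ 223/256,7/8,1 } gives 7135/8192
step 15: add RED to get BRBBRBBBBRBBBBR; options L={ 0,1/2,3/4,13/16,27/32,55/64,111/128,445/512,891/1024,1783/2048,3567/4096 } R={ 7135/8192,223/256,7/8,1 } gives 14269/16384

14269/16384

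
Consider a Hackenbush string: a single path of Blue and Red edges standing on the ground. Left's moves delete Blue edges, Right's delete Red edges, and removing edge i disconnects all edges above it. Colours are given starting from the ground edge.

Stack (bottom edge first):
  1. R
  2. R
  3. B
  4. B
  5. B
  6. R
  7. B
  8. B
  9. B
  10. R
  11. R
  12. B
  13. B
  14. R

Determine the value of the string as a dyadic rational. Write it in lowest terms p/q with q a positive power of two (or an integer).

edge 1 of 14 (R): { · | 0 } => -1
edge 2 of 14 (R): { · | -1 0 } => -2
edge 3 of 14 (B): { -2 | -1 0 } => -3/2
edge 4 of 14 (B): { -2 -3/2 | -1 0 } => -5/4
edge 5 of 14 (B): { -2 -3/2 -5/4 | -1 0 } => -9/8
edge 6 of 14 (R): { -2 -3/2 -5/4 | -9/8 -1 0 } => -19/16
edge 7 of 14 (B): { -2 -3/2 -5/4 -19/16 | -9/8 -1 0 } => -37/32
edge 8 of 14 (B): { -2 -3/2 -5/4 -19/16 -37/32 | -9/8 -1 0 } => -73/64
edge 9 of 14 (B): { -2 -3/2 -5/4 -19/16 -37/32 -73/64 | -9/8 -1 0 } => -145/128
edge 10 of 14 (R): { -2 -3/2 -5/4 -19/16 -37/32 -73/64 | -145/128 -9/8 -1 0 } => -291/256
edge 11 of 14 (R): { -2 -3/2 -5/4 -19/16 -37/32 -73/64 | -291/256 -145/128 -9/8 -1 0 } => -583/512
edge 12 of 14 (B): { -2 -3/2 -5/4 -19/16 -37/32 -73/64 -583/512 | -291/256 -145/128 -9/8 -1 0 } => -1165/1024
edge 13 of 14 (B): { -2 -3/2 -5/4 -19/16 -37/32 -73/64 -583/512 -1165/1024 | -291/256 -145/128 -9/8 -1 0 } => -2329/2048
edge 14 of 14 (R): { -2 -3/2 -5/4 -19/16 -37/32 -73/64 -583/512 -1165/1024 | -2329/2048 -291/256 -145/128 -9/8 -1 0 } => -4659/4096

-4659/4096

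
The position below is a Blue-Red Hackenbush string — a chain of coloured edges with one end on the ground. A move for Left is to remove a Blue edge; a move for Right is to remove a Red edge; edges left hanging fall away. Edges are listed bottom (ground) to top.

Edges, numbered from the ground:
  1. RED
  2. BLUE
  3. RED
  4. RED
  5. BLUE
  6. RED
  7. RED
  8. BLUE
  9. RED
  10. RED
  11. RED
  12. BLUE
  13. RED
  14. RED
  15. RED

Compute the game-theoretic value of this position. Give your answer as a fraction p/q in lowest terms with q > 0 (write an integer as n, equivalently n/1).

-14063/16384

v(R) = { ∅ | 0 } — -1
v(RB) = { -1 | 0 } — -1/2
v(RBR) = { -1 | -1/2, 0 } — -3/4
v(RBRR) = { -1 | -3/4, -1/2, 0 } — -7/8
v(RBRRB) = { -1, -7/8 | -3/4, -1/2, 0 } — -13/16
v(RBRRBR) = { -1, -7/8 | -13/16, -3/4, -1/2, 0 } — -27/32
v(RBRRBRR) = { -1, -7/8 | -27/32, -13/16, -3/4, -1/2, 0 } — -55/64
v(RBRRBRRB) = { -1, -7/8, -55/64 | -27/32, -13/16, -3/4, -1/2, 0 } — -109/128
v(RBRRBRRBR) = { -1, -7/8, -55/64 | -109/128, -27/32, -13/16, -3/4, -1/2, 0 } — -219/256
v(RBRRBRRBRR) = { -1, -7/8, -55/64 | -219/256, -109/128, -27/32, -13/16, -3/4, -1/2, 0 } — -439/512
v(RBRRBRRBRRR) = { -1, -7/8, -55/64 | -439/512, -219/256, -109/128, -27/32, -13/16, -3/4, -1/2, 0 } — -879/1024
v(RBRRBRRBRRRB) = { -1, -7/8, -55/64, -879/1024 | -439/512, -219/256, -109/128, -27/32, -13/16, -3/4, -1/2, 0 } — -1757/2048
v(RBRRBRRBRRRBR) = { -1, -7/8, -55/64, -879/1024 | -1757/2048, -439/512, -219/256, -109/128, -27/32, -13/16, -3/4, -1/2, 0 } — -3515/4096
v(RBRRBRRBRRRBRR) = { -1, -7/8, -55/64, -879/1024 | -3515/4096, -1757/2048, -439/512, -219/256, -109/128, -27/32, -13/16, -3/4, -1/2, 0 } — -7031/8192
v(RBRRBRRBRRRBRRR) = { -1, -7/8, -55/64, -879/1024 | -7031/8192, -3515/4096, -1757/2048, -439/512, -219/256, -109/128, -27/32, -13/16, -3/4, -1/2, 0 } — -14063/16384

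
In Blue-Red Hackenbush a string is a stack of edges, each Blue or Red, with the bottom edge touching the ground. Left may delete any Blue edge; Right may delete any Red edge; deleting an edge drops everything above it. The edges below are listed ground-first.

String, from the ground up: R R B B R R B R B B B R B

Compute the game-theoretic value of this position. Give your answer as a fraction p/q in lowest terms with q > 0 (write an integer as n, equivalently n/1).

-2885/2048

Prefix values for R R B B R R B R B B B R B via {L|R} + simplicity:
G_1 [R]  L=[]  R=[0]  = -1
G_2 [RR]  L=[]  R=[-1 0]  = -2
G_3 [RRB]  L=[-2]  R=[-1 0]  = -3/2
G_4 [RRBB]  L=[-2 -3/2]  R=[-1 0]  = -5/4
G_5 [RRBBR]  L=[-2 -3/2]  R=[-5/4 -1 0]  = -11/8
G_6 [RRBBRR]  L=[-2 -3/2]  R=[-11/8 -5/4 -1 0]  = -23/16
G_7 [RRBBRRB]  L=[-2 -3/2 -23/16]  R=[-11/8 -5/4 -1 0]  = -45/32
G_8 [RRBBRRBR]  L=[-2 -3/2 -23/16]  R=[-45/32 -11/8 -5/4 -1 0]  = -91/64
G_9 [RRBBRRBRB]  L=[-2 -3/2 -23/16 -91/64]  R=[-45/32 -11/8 -5/4 -1 0]  = -181/128
G_10 [RRBBRRBRBB]  L=[-2 -3/2 -23/16 -91/64 -181/128]  R=[-45/32 -11/8 -5/4 -1 0]  = -361/256
G_11 [RRBBRRBRBBB]  L=[-2 -3/2 -23/16 -91/64 -181/128 -361/256]  R=[-45/32 -11/8 -5/4 -1 0]  = -721/512
G_12 [RRBBRRBRBBBR]  L=[-2 -3/2 -23/16 -91/64 -181/128 -361/256]  R=[-721/512 -45/32 -11/8 -5/4 -1 0]  = -1443/1024
G_13 [RRBBRRBRBBBRB]  L=[-2 -3/2 -23/16 -91/64 -181/128 -361/256 -1443/1024]  R=[-721/512 -45/32 -11/8 -5/4 -1 0]  = -2885/2048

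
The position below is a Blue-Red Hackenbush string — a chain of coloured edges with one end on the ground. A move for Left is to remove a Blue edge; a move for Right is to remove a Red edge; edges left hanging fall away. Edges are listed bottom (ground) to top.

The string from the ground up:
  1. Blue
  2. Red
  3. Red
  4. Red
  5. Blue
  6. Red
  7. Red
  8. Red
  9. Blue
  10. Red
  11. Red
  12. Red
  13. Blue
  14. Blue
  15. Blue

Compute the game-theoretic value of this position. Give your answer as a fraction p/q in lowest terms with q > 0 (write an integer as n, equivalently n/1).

2191/16384

G_1 [B]  L=[0]  R=[∅]  ⇒ 1
G_2 [BR]  L=[0]  R=[1]  ⇒ 1/2
G_3 [BRR]  L=[0]  R=[1/2 1]  ⇒ 1/4
G_4 [BRRR]  L=[0]  R=[1/4 1/2 1]  ⇒ 1/8
G_5 [BRRRB]  L=[0 1/8]  R=[1/4 1/2 1]  ⇒ 3/16
G_6 [BRRRBR]  L=[0 1/8]  R=[3/16 1/4 1/2 1]  ⇒ 5/32
G_7 [BRRRBRR]  L=[0 1/8]  R=[5/32 3/16 1/4 1/2 1]  ⇒ 9/64
G_8 [BRRRBRRR]  L=[0 1/8]  R=[9/64 5/32 3/16 1/4 1/2 1]  ⇒ 17/128
G_9 [BRRRBRRRB]  L=[0 1/8 17/128]  R=[9/64 5/32 3/16 1/4 1/2 1]  ⇒ 35/256
G_10 [BRRRBRRRBR]  L=[0 1/8 17/128]  R=[35/256 9/64 5/32 3/16 1/4 1/2 1]  ⇒ 69/512
G_11 [BRRRBRRRBRR]  L=[0 1/8 17/128]  R=[69/512 35/256 9/64 5/32 3/16 1/4 1/2 1]  ⇒ 137/1024
G_12 [BRRRBRRRBRRR]  L=[0 1/8 17/128]  R=[137/1024 69/512 35/256 9/64 5/32 3/16 1/4 1/2 1]  ⇒ 273/2048
G_13 [BRRRBRRRBRRRB]  L=[0 1/8 17/128 273/2048]  R=[137/1024 69/512 35/256 9/64 5/32 3/16 1/4 1/2 1]  ⇒ 547/4096
G_14 [BRRRBRRRBRRRBB]  L=[0 1/8 17/128 273/2048 547/4096]  R=[137/1024 69/512 35/256 9/64 5/32 3/16 1/4 1/2 1]  ⇒ 1095/8192
G_15 [BRRRBRRRBRRRBBB]  L=[0 1/8 17/128 273/2048 547/4096 1095/8192]  R=[137/1024 69/512 35/256 9/64 5/32 3/16 1/4 1/2 1]  ⇒ 2191/16384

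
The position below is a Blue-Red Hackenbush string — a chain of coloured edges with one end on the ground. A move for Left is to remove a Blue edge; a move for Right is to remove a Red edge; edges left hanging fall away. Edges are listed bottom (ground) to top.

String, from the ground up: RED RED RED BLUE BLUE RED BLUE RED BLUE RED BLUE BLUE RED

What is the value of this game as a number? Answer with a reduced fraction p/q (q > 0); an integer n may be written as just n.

Prefix values for RED RED RED BLUE BLUE RED BLUE RED BLUE RED BLUE BLUE RED via {L|R} + simplicity:
step 1: add RED to get R; options L={ ∅ } R={ 0 } gives -1
step 2: add RED to get RR; options L={ ∅ } R={ -1 0 } gives -2
step 3: add RED to get RRR; options L={ ∅ } R={ -2 -1 0 } gives -3
step 4: add BLUE to get RRRB; options L={ -3 } R={ -2 -1 0 } gives -5/2
step 5: add BLUE to get RRRBB; options L={ -3 -5/2 } R={ -2 -1 0 } gives -9/4
step 6: add RED to get RRRBBR; options L={ -3 -5/2 } R={ -9/4 -2 -1 0 } gives -19/8
step 7: add BLUE to get RRRBBRB; options L={ -3 -5/2 -19/8 } R={ -9/4 -2 -1 0 } gives -37/16
step 8: add RED to get RRRBBRBR; options L={ -3 -5/2 -19/8 } R={ -37/16 -9/4 -2 -1 0 } gives -75/32
step 9: add BLUE to get RRRBBRBRB; options L={ -3 -5/2 -19/8 -75/32 } R={ -37/16 -9/4 -2 -1 0 } gives -149/64
step 10: add RED to get RRRBBRBRBR; options L={ -3 -5/2 -19/8 -75/32 } R={ -149/64 -37/16 -9/4 -2 -1 0 } gives -299/128
step 11: add BLUE to get RRRBBRBRBRB; options L={ -3 -5/2 -19/8 -75/32 -299/128 } R={ -149/64 -37/16 -9/4 -2 -1 0 } gives -597/256
step 12: add BLUE to get RRRBBRBRBRBB; options L={ -3 -5/2 -19/8 -75/32 -299/128 -597/256 } R={ -149/64 -37/16 -9/4 -2 -1 0 } gives -1193/512
step 13: add RED to get RRRBBRBRBRBBR; options L={ -3 -5/2 -19/8 -75/32 -299/128 -597/256 } R={ -1193/512 -149/64 -37/16 -9/4 -2 -1 0 } gives -2387/1024

-2387/1024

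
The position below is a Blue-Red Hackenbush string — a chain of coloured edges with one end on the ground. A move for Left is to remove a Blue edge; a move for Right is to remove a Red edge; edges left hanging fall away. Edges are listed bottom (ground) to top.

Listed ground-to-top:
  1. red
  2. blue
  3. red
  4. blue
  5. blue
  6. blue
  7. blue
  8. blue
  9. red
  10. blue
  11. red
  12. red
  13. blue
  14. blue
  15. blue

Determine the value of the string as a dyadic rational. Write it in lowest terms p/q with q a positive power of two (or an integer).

-8369/16384

step 1: add red to get r; options L={ none } R={ 0 } -> -1
step 2: add blue to get rb; options L={ -1 } R={ 0 } -> -1/2
step 3: add red to get rbr; options L={ -1 } R={ -1/2; 0 } -> -3/4
step 4: add blue to get rbrb; options L={ -1; -3/4 } R={ -1/2; 0 } -> -5/8
step 5: add blue to get rbrbb; options L={ -1; -3/4; -5/8 } R={ -1/2; 0 } -> -9/16
step 6: add blue to get rbrbbb; options L={ -1; -3/4; -5/8; -9/16 } R={ -1/2; 0 } -> -17/32
step 7: add blue to get rbrbbbb; options L={ -1; -3/4; -5/8; -9/16; -17/32 } R={ -1/2; 0 } -> -33/64
step 8: add blue to get rbrbbbbb; options L={ -1; -3/4; -5/8; -9/16; -17/32; -33/64 } R={ -1/2; 0 } -> -65/128
step 9: add red to get rbrbbbbbr; options L={ -1; -3/4; -5/8; -9/16; -17/32; -33/64 } R={ -65/128; -1/2; 0 } -> -131/256
step 10: add blue to get rbrbbbbbrb; options L={ -1; -3/4; -5/8; -9/16; -17/32; -33/64; -131/256 } R={ -65/128; -1/2; 0 } -> -261/512
step 11: add red to get rbrbbbbbrbr; options L={ -1; -3/4; -5/8; -9/16; -17/32; -33/64; -131/256 } R={ -261/512; -65/128; -1/2; 0 } -> -523/1024
step 12: add red to get rbrbbbbbrbrr; options L={ -1; -3/4; -5/8; -9/16; -17/32; -33/64; -131/256 } R={ -523/1024; -261/512; -65/128; -1/2; 0 } -> -1047/2048
step 13: add blue to get rbrbbbbbrbrrb; options L={ -1; -3/4; -5/8; -9/16; -17/32; -33/64; -131/256; -1047/2048 } R={ -523/1024; -261/512; -65/128; -1/2; 0 } -> -2093/4096
step 14: add blue to get rbrbbbbbrbrrbb; options L={ -1; -3/4; -5/8; -9/16; -17/32; -33/64; -131/256; -1047/2048; -2093/4096 } R={ -523/1024; -261/512; -65/128; -1/2; 0 } -> -4185/8192
step 15: add blue to get rbrbbbbbrbrrbbb; options L={ -1; -3/4; -5/8; -9/16; -17/32; -33/64; -131/256; -1047/2048; -2093/4096; -4185/8192 } R={ -523/1024; -261/512; -65/128; -1/2; 0 } -> -8369/16384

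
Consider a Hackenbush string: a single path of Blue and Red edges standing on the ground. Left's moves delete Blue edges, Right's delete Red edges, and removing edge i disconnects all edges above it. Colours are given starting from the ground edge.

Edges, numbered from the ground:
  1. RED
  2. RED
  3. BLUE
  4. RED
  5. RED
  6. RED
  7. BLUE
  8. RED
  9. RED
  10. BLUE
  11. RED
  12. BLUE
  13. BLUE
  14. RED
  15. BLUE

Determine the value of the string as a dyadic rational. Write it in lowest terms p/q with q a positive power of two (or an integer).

-15781/8192

Prefix values for RED RED BLUE RED RED RED BLUE RED RED BLUE RED BLUE BLUE RED BLUE via {L|R} + simplicity:
v(R) = { — | 0 } -> -1
v(RR) = { — | -1,0 } -> -2
v(RRB) = { -2 | -1,0 } -> -3/2
v(RRBR) = { -2 | -3/2,-1,0 } -> -7/4
v(RRBRR) = { -2 | -7/4,-3/2,-1,0 } -> -15/8
v(RRBRRR) = { -2 | -15/8,-7/4,-3/2,-1,0 } -> -31/16
v(RRBRRRB) = { -2,-31/16 | -15/8,-7/4,-3/2,-1,0 } -> -61/32
v(RRBRRRBR) = { -2,-31/16 | -61/32,-15/8,-7/4,-3/2,-1,0 } -> -123/64
v(RRBRRRBRR) = { -2,-31/16 | -123/64,-61/32,-15/8,-7/4,-3/2,-1,0 } -> -247/128
v(RRBRRRBRRB) = { -2,-31/16,-247/128 | -123/64,-61/32,-15/8,-7/4,-3/2,-1,0 } -> -493/256
v(RRBRRRBRRBR) = { -2,-31/16,-247/128 | -493/256,-123/64,-61/32,-15/8,-7/4,-3/2,-1,0 } -> -987/512
v(RRBRRRBRRBRB) = { -2,-31/16,-247/128,-987/512 | -493/256,-123/64,-61/32,-15/8,-7/4,-3/2,-1,0 } -> -1973/1024
v(RRBRRRBRRBRBB) = { -2,-31/16,-247/128,-987/512,-1973/1024 | -493/256,-123/64,-61/32,-15/8,-7/4,-3/2,-1,0 } -> -3945/2048
v(RRBRRRBRRBRBBR) = { -2,-31/16,-247/128,-987/512,-1973/1024 | -3945/2048,-493/256,-123/64,-61/32,-15/8,-7/4,-3/2,-1,0 } -> -7891/4096
v(RRBRRRBRRBRBBRB) = { -2,-31/16,-247/128,-987/512,-1973/1024,-7891/4096 | -3945/2048,-493/256,-123/64,-61/32,-15/8,-7/4,-3/2,-1,0 } -> -15781/8192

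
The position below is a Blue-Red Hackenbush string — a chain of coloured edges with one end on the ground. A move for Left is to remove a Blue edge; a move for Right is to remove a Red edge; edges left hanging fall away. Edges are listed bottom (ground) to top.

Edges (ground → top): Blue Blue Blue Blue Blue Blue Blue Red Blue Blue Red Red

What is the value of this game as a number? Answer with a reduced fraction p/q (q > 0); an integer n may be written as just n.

Prefix values for Blue Blue Blue Blue Blue Blue Blue Red Blue Blue Red Red via {L|R} + simplicity:
v_1 [B]  L=[0]  R=[—]  ⇒ 1
v_2 [BB]  L=[0,1]  R=[—]  ⇒ 2
v_3 [BBB]  L=[0,1,2]  R=[—]  ⇒ 3
v_4 [BBBB]  L=[0,1,2,3]  R=[—]  ⇒ 4
v_5 [BBBBB]  L=[0,1,2,3,4]  R=[—]  ⇒ 5
v_6 [BBBBBB]  L=[0,1,2,3,4,5]  R=[—]  ⇒ 6
v_7 [BBBBBBB]  L=[0,1,2,3,4,5,6]  R=[—]  ⇒ 7
v_8 [BBBBBBBR]  L=[0,1,2,3,4,5,6]  R=[7]  ⇒ 13/2
v_9 [BBBBBBBRB]  L=[0,1,2,3,4,5,6,13/2]  R=[7]  ⇒ 27/4
v_10 [BBBBBBBRBB]  L=[0,1,2,3,4,5,6,13/2,27/4]  R=[7]  ⇒ 55/8
v_11 [BBBBBBBRBBR]  L=[0,1,2,3,4,5,6,13/2,27/4]  R=[55/8,7]  ⇒ 109/16
v_12 [BBBBBBBRBBRR]  L=[0,1,2,3,4,5,6,13/2,27/4]  R=[109/16,55/8,7]  ⇒ 217/32

217/32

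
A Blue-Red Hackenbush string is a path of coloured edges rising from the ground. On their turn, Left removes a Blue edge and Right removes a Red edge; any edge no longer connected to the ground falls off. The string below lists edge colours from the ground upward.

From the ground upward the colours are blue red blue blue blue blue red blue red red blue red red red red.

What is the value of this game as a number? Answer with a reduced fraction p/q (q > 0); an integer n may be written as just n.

Recurse on prefixes of the 15-edge string blue red blue blue blue blue red blue red red blue red red red red:
1 of 15 · b · max L 0 · min R +∞ gives 1
2 of 15 · br · max L 0 · min R 1 gives 1/2
3 of 15 · brb · max L 1/2 · min R 1 gives 3/4
4 of 15 · brbb · max L 3/4 · min R 1 gives 7/8
5 of 15 · brbbb · max L 7/8 · min R 1 gives 15/16
6 of 15 · brbbbb · max L 15/16 · min R 1 gives 31/32
7 of 15 · brbbbbr · max L 15/16 · min R 31/32 gives 61/64
8 of 15 · brbbbbrb · max L 61/64 · min R 31/32 gives 123/128
9 of 15 · brbbbbrbr · max L 61/64 · min R 123/128 gives 245/256
10 of 15 · brbbbbrbrr · max L 61/64 · min R 245/256 gives 489/512
11 of 15 · brbbbbrbrrb · max L 489/512 · min R 245/256 gives 979/1024
12 of 15 · brbbbbrbrrbr · max L 489/512 · min R 979/1024 gives 1957/2048
13 of 15 · brbbbbrbrrbrr · max L 489/512 · min R 1957/2048 gives 3913/4096
14 of 15 · brbbbbrbrrbrrr · max L 489/512 · min R 3913/4096 gives 7825/8192
15 of 15 · brbbbbrbrrbrrrr · max L 489/512 · min R 7825/8192 gives 15649/16384

15649/16384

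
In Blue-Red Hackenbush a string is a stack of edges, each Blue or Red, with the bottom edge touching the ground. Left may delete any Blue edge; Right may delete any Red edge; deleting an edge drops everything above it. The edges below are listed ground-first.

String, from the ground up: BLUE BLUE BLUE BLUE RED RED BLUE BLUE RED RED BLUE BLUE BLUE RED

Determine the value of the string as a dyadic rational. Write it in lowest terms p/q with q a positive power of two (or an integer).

step 1: add BLUE to get B; options L={ 0 } R={  } gives 1
step 2: add BLUE to get BB; options L={ 0; 1 } R={  } gives 2
step 3: add BLUE to get BBB; options L={ 0; 1; 2 } R={  } gives 3
step 4: add BLUE to get BBBB; options L={ 0; 1; 2; 3 } R={  } gives 4
step 5: add RED to get BBBBR; options L={ 0; 1; 2; 3 } R={ 4 } gives 7/2
step 6: add RED to get BBBBRR; options L={ 0; 1; 2; 3 } R={ 7/2; 4 } gives 13/4
step 7: add BLUE to get BBBBRRB; options L={ 0; 1; 2; 3; 13/4 } R={ 7/2; 4 } gives 27/8
step 8: add BLUE to get BBBBRRBB; options L={ 0; 1; 2; 3; 13/4; 27/8 } R={ 7/2; 4 } gives 55/16
step 9: add RED to get BBBBRRBBR; options L={ 0; 1; 2; 3; 13/4; 27/8 } R={ 55/16; 7/2; 4 } gives 109/32
step 10: add RED to get BBBBRRBBRR; options L={ 0; 1; 2; 3; 13/4; 27/8 } R={ 109/32; 55/16; 7/2; 4 } gives 217/64
step 11: add BLUE to get BBBBRRBBRRB; options L={ 0; 1; 2; 3; 13/4; 27/8; 217/64 } R={ 109/32; 55/16; 7/2; 4 } gives 435/128
step 12: add BLUE to get BBBBRRBBRRBB; options L={ 0; 1; 2; 3; 13/4; 27/8; 217/64; 435/128 } R={ 109/32; 55/16; 7/2; 4 } gives 871/256
step 13: add BLUE to get BBBBRRBBRRBBB; options L={ 0; 1; 2; 3; 13/4; 27/8; 217/64; 435/128; 871/256 } R={ 109/32; 55/16; 7/2; 4 } gives 1743/512
step 14: add RED to get BBBBRRBBRRBBBR; options L={ 0; 1; 2; 3; 13/4; 27/8; 217/64; 435/128; 871/256 } R={ 1743/512; 109/32; 55/16; 7/2; 4 } gives 3485/1024

3485/1024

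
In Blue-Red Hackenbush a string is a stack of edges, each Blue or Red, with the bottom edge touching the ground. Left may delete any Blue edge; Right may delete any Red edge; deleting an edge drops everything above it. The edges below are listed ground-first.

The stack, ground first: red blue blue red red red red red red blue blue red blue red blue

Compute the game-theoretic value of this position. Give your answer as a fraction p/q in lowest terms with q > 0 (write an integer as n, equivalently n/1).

-8085/16384

Recurse on prefixes of the 15-edge string red blue blue red red red red red red blue blue red blue red blue:
G(r) = { ∅ | 0 } → -1
G(rb) = { -1 | 0 } → -1/2
G(rbb) = { -1, -1/2 | 0 } → -1/4
G(rbbr) = { -1, -1/2 | -1/4, 0 } → -3/8
G(rbbrr) = { -1, -1/2 | -3/8, -1/4, 0 } → -7/16
G(rbbrrr) = { -1, -1/2 | -7/16, -3/8, -1/4, 0 } → -15/32
G(rbbrrrr) = { -1, -1/2 | -15/32, -7/16, -3/8, -1/4, 0 } → -31/64
G(rbbrrrrr) = { -1, -1/2 | -31/64, -15/32, -7/16, -3/8, -1/4, 0 } → -63/128
G(rbbrrrrrr) = { -1, -1/2 | -63/128, -31/64, -15/32, -7/16, -3/8, -1/4, 0 } → -127/256
G(rbbrrrrrrb) = { -1, -1/2, -127/256 | -63/128, -31/64, -15/32, -7/16, -3/8, -1/4, 0 } → -253/512
G(rbbrrrrrrbb) = { -1, -1/2, -127/256, -253/512 | -63/128, -31/64, -15/32, -7/16, -3/8, -1/4, 0 } → -505/1024
G(rbbrrrrrrbbr) = { -1, -1/2, -127/256, -253/512 | -505/1024, -63/128, -31/64, -15/32, -7/16, -3/8, -1/4, 0 } → -1011/2048
G(rbbrrrrrrbbrb) = { -1, -1/2, -127/256, -253/512, -1011/2048 | -505/1024, -63/128, -31/64, -15/32, -7/16, -3/8, -1/4, 0 } → -2021/4096
G(rbbrrrrrrbbrbr) = { -1, -1/2, -127/256, -253/512, -1011/2048 | -2021/4096, -505/1024, -63/128, -31/64, -15/32, -7/16, -3/8, -1/4, 0 } → -4043/8192
G(rbbrrrrrrbbrbrb) = { -1, -1/2, -127/256, -253/512, -1011/2048, -4043/8192 | -2021/4096, -505/1024, -63/128, -31/64, -15/32, -7/16, -3/8, -1/4, 0 } → -8085/16384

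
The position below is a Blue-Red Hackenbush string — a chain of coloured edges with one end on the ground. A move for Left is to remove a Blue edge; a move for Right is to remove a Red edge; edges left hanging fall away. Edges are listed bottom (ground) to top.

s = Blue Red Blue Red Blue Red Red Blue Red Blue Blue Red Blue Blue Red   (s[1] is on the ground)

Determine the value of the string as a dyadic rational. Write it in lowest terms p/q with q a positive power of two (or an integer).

10605/16384

B: Left { 0 }, Right { — } — simplest 1
BR: Left { 0 }, Right { 1 } — simplest 1/2
BRB: Left { 0 1/2 }, Right { 1 } — simplest 3/4
BRBR: Left { 0 1/2 }, Right { 3/4 1 } — simplest 5/8
BRBRB: Left { 0 1/2 5/8 }, Right { 3/4 1 } — simplest 11/16
BRBRBR: Left { 0 1/2 5/8 }, Right { 11/16 3/4 1 } — simplest 21/32
BRBRBRR: Left { 0 1/2 5/8 }, Right { 21/32 11/16 3/4 1 } — simplest 41/64
BRBRBRRB: Left { 0 1/2 5/8 41/64 }, Right { 21/32 11/16 3/4 1 } — simplest 83/128
BRBRBRRBR: Left { 0 1/2 5/8 41/64 }, Right { 83/128 21/32 11/16 3/4 1 } — simplest 165/256
BRBRBRRBRB: Left { 0 1/2 5/8 41/64 165/256 }, Right { 83/128 21/32 11/16 3/4 1 } — simplest 331/512
BRBRBRRBRBB: Left { 0 1/2 5/8 41/64 165/256 331/512 }, Right { 83/128 21/32 11/16 3/4 1 } — simplest 663/1024
BRBRBRRBRBBR: Left { 0 1/2 5/8 41/64 165/256 331/512 }, Right { 663/1024 83/128 21/32 11/16 3/4 1 } — simplest 1325/2048
BRBRBRRBRBBRB: Left { 0 1/2 5/8 41/64 165/256 331/512 1325/2048 }, Right { 663/1024 83/128 21/32 11/16 3/4 1 } — simplest 2651/4096
BRBRBRRBRBBRBB: Left { 0 1/2 5/8 41/64 165/256 331/512 1325/2048 2651/4096 }, Right { 663/1024 83/128 21/32 11/16 3/4 1 } — simplest 5303/8192
BRBRBRRBRBBRBBR: Left { 0 1/2 5/8 41/64 165/256 331/512 1325/2048 2651/4096 }, Right { 5303/8192 663/1024 83/128 21/32 11/16 3/4 1 } — simplest 10605/16384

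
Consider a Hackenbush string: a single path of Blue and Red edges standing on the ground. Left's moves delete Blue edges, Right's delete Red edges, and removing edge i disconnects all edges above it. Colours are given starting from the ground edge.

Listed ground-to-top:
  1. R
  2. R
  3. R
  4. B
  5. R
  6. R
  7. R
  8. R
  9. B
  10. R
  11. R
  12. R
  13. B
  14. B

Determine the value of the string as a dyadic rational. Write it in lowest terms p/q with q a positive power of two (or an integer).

edge 1 of 14 (R): { ∅ | 0 } so -1
edge 2 of 14 (R): { ∅ | -1, 0 } so -2
edge 3 of 14 (R): { ∅ | -2, -1, 0 } so -3
edge 4 of 14 (B): { -3 | -2, -1, 0 } so -5/2
edge 5 of 14 (R): { -3 | -5/2, -2, -1, 0 } so -11/4
edge 6 of 14 (R): { -3 | -11/4, -5/2, -2, -1, 0 } so -23/8
edge 7 of 14 (R): { -3 | -23/8, -11/4, -5/2, -2, -1, 0 } so -47/16
edge 8 of 14 (R): { -3 | -47/16, -23/8, -11/4, -5/2, -2, -1, 0 } so -95/32
edge 9 of 14 (B): { -3, -95/32 | -47/16, -23/8, -11/4, -5/2, -2, -1, 0 } so -189/64
edge 10 of 14 (R): { -3, -95/32 | -189/64, -47/16, -23/8, -11/4, -5/2, -2, -1, 0 } so -379/128
edge 11 of 14 (R): { -3, -95/32 | -379/128, -189/64, -47/16, -23/8, -11/4, -5/2, -2, -1, 0 } so -759/256
edge 12 of 14 (R): { -3, -95/32 | -759/256, -379/128, -189/64, -47/16, -23/8, -11/4, -5/2, -2, -1, 0 } so -1519/512
edge 13 of 14 (B): { -3, -95/32, -1519/512 | -759/256, -379/128, -189/64, -47/16, -23/8, -11/4, -5/2, -2, -1, 0 } so -3037/1024
edge 14 of 14 (B): { -3, -95/32, -1519/512, -3037/1024 | -759/256, -379/128, -189/64, -47/16, -23/8, -11/4, -5/2, -2, -1, 0 } so -6073/2048

-6073/2048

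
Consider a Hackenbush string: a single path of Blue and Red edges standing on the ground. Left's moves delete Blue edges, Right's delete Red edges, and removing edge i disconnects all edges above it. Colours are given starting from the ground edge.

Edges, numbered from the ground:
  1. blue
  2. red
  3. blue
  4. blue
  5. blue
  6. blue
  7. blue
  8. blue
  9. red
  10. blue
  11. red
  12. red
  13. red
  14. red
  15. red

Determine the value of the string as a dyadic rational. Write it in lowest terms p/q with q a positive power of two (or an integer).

16193/16384

Prefix values for blue red blue blue blue blue blue blue red blue red red red red red via {L|R} + simplicity:
v(b) = { 0 | none } — 1
v(br) = { 0 | 1 } — 1/2
v(brb) = { 0; 1/2 | 1 } — 3/4
v(brbb) = { 0; 1/2; 3/4 | 1 } — 7/8
v(brbbb) = { 0; 1/2; 3/4; 7/8 | 1 } — 15/16
v(brbbbb) = { 0; 1/2; 3/4; 7/8; 15/16 | 1 } — 31/32
v(brbbbbb) = { 0; 1/2; 3/4; 7/8; 15/16; 31/32 | 1 } — 63/64
v(brbbbbbb) = { 0; 1/2; 3/4; 7/8; 15/16; 31/32; 63/64 | 1 } — 127/128
v(brbbbbbbr) = { 0; 1/2; 3/4; 7/8; 15/16; 31/32; 63/64 | 127/128; 1 } — 253/256
v(brbbbbbbrb) = { 0; 1/2; 3/4; 7/8; 15/16; 31/32; 63/64; 253/256 | 127/128; 1 } — 507/512
v(brbbbbbbrbr) = { 0; 1/2; 3/4; 7/8; 15/16; 31/32; 63/64; 253/256 | 507/512; 127/128; 1 } — 1013/1024
v(brbbbbbbrbrr) = { 0; 1/2; 3/4; 7/8; 15/16; 31/32; 63/64; 253/256 | 1013/1024; 507/512; 127/128; 1 } — 2025/2048
v(brbbbbbbrbrrr) = { 0; 1/2; 3/4; 7/8; 15/16; 31/32; 63/64; 253/256 | 2025/2048; 1013/1024; 507/512; 127/128; 1 } — 4049/4096
v(brbbbbbbrbrrrr) = { 0; 1/2; 3/4; 7/8; 15/16; 31/32; 63/64; 253/256 | 4049/4096; 2025/2048; 1013/1024; 507/512; 127/128; 1 } — 8097/8192
v(brbbbbbbrbrrrrr) = { 0; 1/2; 3/4; 7/8; 15/16; 31/32; 63/64; 253/256 | 8097/8192; 4049/4096; 2025/2048; 1013/1024; 507/512; 127/128; 1 } — 16193/16384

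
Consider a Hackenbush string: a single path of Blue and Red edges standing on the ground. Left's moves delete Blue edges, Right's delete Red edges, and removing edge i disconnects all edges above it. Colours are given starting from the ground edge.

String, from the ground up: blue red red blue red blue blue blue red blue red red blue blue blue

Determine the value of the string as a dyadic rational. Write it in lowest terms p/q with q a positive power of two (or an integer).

b: Left { 0 }, Right {  } ⇒ simplest 1
br: Left { 0 }, Right { 1 } ⇒ simplest 1/2
brr: Left { 0 }, Right { 1/2,1 } ⇒ simplest 1/4
brrb: Left { 0,1/4 }, Right { 1/2,1 } ⇒ simplest 3/8
brrbr: Left { 0,1/4 }, Right { 3/8,1/2,1 } ⇒ simplest 5/16
brrbrb: Left { 0,1/4,5/16 }, Right { 3/8,1/2,1 } ⇒ simplest 11/32
brrbrbb: Left { 0,1/4,5/16,11/32 }, Right { 3/8,1/2,1 } ⇒ simplest 23/64
brrbrbbb: Left { 0,1/4,5/16,11/32,23/64 }, Right { 3/8,1/2,1 } ⇒ simplest 47/128
brrbrbbbr: Left { 0,1/4,5/16,11/32,23/64 }, Right { 47/128,3/8,1/2,1 } ⇒ simplest 93/256
brrbrbbbrb: Left { 0,1/4,5/16,11/32,23/64,93/256 }, Right { 47/128,3/8,1/2,1 } ⇒ simplest 187/512
brrbrbbbrbr: Left { 0,1/4,5/16,11/32,23/64,93/256 }, Right { 187/512,47/128,3/8,1/2,1 } ⇒ simplest 373/1024
brrbrbbbrbrr: Left { 0,1/4,5/16,11/32,23/64,93/256 }, Right { 373/1024,187/512,47/128,3/8,1/2,1 } ⇒ simplest 745/2048
brrbrbbbrbrrb: Left { 0,1/4,5/16,11/32,23/64,93/256,745/2048 }, Right { 373/1024,187/512,47/128,3/8,1/2,1 } ⇒ simplest 1491/4096
brrbrbbbrbrrbb: Left { 0,1/4,5/16,11/32,23/64,93/256,745/2048,1491/4096 }, Right { 373/1024,187/512,47/128,3/8,1/2,1 } ⇒ simplest 2983/8192
brrbrbbbrbrrbbb: Left { 0,1/4,5/16,11/32,23/64,93/256,745/2048,1491/4096,2983/8192 }, Right { 373/1024,187/512,47/128,3/8,1/2,1 } ⇒ simplest 5967/16384

5967/16384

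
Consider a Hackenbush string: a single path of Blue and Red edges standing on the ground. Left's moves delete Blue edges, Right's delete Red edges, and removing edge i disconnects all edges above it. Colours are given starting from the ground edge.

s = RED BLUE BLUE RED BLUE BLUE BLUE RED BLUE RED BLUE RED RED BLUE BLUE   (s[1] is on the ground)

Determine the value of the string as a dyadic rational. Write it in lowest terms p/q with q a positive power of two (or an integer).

Recurse on prefixes of the 15-edge string RED BLUE BLUE RED BLUE BLUE BLUE RED BLUE RED BLUE RED RED BLUE BLUE:
step 1: add RED to get R; options L={ — } R={ 0 } -> -1
step 2: add BLUE to get RB; options L={ -1 } R={ 0 } -> -1/2
step 3: add BLUE to get RBB; options L={ -1, -1/2 } R={ 0 } -> -1/4
step 4: add RED to get RBBR; options L={ -1, -1/2 } R={ -1/4, 0 } -> -3/8
step 5: add BLUE to get RBBRB; options L={ -1, -1/2, -3/8 } R={ -1/4, 0 } -> -5/16
step 6: add BLUE to get RBBRBB; options L={ -1, -1/2, -3/8, -5/16 } R={ -1/4, 0 } -> -9/32
step 7: add BLUE to get RBBRBBB; options L={ -1, -1/2, -3/8, -5/16, -9/32 } R={ -1/4, 0 } -> -17/64
step 8: add RED to get RBBRBBBR; options L={ -1, -1/2, -3/8, -5/16, -9/32 } R={ -17/64, -1/4, 0 } -> -35/128
step 9: add BLUE to get RBBRBBBRB; options L={ -1, -1/2, -3/8, -5/16, -9/32, -35/128 } R={ -17/64, -1/4, 0 } -> -69/256
step 10: add RED to get RBBRBBBRBR; options L={ -1, -1/2, -3/8, -5/16, -9/32, -35/128 } R={ -69/256, -17/64, -1/4, 0 } -> -139/512
step 11: add BLUE to get RBBRBBBRBRB; options L={ -1, -1/2, -3/8, -5/16, -9/32, -35/128, -139/512 } R={ -69/256, -17/64, -1/4, 0 } -> -277/1024
step 12: add RED to get RBBRBBBRBRBR; options L={ -1, -1/2, -3/8, -5/16, -9/32, -35/128, -139/512 } R={ -277/1024, -69/256, -17/64, -1/4, 0 } -> -555/2048
step 13: add RED to get RBBRBBBRBRBRR; options L={ -1, -1/2, -3/8, -5/16, -9/32, -35/128, -139/512 } R={ -555/2048, -277/1024, -69/256, -17/64, -1/4, 0 } -> -1111/4096
step 14: add BLUE to get RBBRBBBRBRBRRB; options L={ -1, -1/2, -3/8, -5/16, -9/32, -35/128, -139/512, -1111/4096 } R={ -555/2048, -277/1024, -69/256, -17/64, -1/4, 0 } -> -2221/8192
step 15: add BLUE to get RBBRBBBRBRBRRBB; options L={ -1, -1/2, -3/8, -5/16, -9/32, -35/128, -139/512, -1111/4096, -2221/8192 } R={ -555/2048, -277/1024, -69/256, -17/64, -1/4, 0 } -> -4441/16384

-4441/16384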